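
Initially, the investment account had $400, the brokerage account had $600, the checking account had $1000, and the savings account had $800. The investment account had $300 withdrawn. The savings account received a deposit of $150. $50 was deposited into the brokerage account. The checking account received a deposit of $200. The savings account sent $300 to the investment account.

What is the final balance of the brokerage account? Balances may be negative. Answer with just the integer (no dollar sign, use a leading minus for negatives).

Answer: 650

Derivation:
Tracking account balances step by step:
Start: investment=400, brokerage=600, checking=1000, savings=800
Event 1 (withdraw 300 from investment): investment: 400 - 300 = 100. Balances: investment=100, brokerage=600, checking=1000, savings=800
Event 2 (deposit 150 to savings): savings: 800 + 150 = 950. Balances: investment=100, brokerage=600, checking=1000, savings=950
Event 3 (deposit 50 to brokerage): brokerage: 600 + 50 = 650. Balances: investment=100, brokerage=650, checking=1000, savings=950
Event 4 (deposit 200 to checking): checking: 1000 + 200 = 1200. Balances: investment=100, brokerage=650, checking=1200, savings=950
Event 5 (transfer 300 savings -> investment): savings: 950 - 300 = 650, investment: 100 + 300 = 400. Balances: investment=400, brokerage=650, checking=1200, savings=650

Final balance of brokerage: 650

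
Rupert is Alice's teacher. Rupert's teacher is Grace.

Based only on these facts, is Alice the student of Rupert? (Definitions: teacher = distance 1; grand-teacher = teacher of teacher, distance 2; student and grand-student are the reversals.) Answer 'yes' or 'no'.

Reconstructing the teacher chain from the given facts:
  Grace -> Rupert -> Alice
(each arrow means 'teacher of the next')
Positions in the chain (0 = top):
  position of Grace: 0
  position of Rupert: 1
  position of Alice: 2

Alice is at position 2, Rupert is at position 1; signed distance (j - i) = -1.
'student' requires j - i = -1. Actual distance is -1, so the relation HOLDS.

Answer: yes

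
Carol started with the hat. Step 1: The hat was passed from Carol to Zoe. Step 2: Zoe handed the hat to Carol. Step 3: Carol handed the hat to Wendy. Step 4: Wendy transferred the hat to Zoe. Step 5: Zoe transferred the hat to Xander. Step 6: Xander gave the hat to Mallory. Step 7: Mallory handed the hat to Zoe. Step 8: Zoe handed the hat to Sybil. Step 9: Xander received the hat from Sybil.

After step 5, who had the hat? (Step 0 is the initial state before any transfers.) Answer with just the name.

Tracking the hat holder through step 5:
After step 0 (start): Carol
After step 1: Zoe
After step 2: Carol
After step 3: Wendy
After step 4: Zoe
After step 5: Xander

At step 5, the holder is Xander.

Answer: Xander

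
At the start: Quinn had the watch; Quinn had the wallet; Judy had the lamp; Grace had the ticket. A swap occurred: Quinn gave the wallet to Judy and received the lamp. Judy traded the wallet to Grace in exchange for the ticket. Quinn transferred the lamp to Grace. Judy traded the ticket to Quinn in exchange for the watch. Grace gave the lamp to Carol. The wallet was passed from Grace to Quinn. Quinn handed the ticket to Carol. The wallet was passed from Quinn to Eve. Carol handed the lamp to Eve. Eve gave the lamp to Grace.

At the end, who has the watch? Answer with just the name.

Tracking all object holders:
Start: watch:Quinn, wallet:Quinn, lamp:Judy, ticket:Grace
Event 1 (swap wallet<->lamp: now wallet:Judy, lamp:Quinn). State: watch:Quinn, wallet:Judy, lamp:Quinn, ticket:Grace
Event 2 (swap wallet<->ticket: now wallet:Grace, ticket:Judy). State: watch:Quinn, wallet:Grace, lamp:Quinn, ticket:Judy
Event 3 (give lamp: Quinn -> Grace). State: watch:Quinn, wallet:Grace, lamp:Grace, ticket:Judy
Event 4 (swap ticket<->watch: now ticket:Quinn, watch:Judy). State: watch:Judy, wallet:Grace, lamp:Grace, ticket:Quinn
Event 5 (give lamp: Grace -> Carol). State: watch:Judy, wallet:Grace, lamp:Carol, ticket:Quinn
Event 6 (give wallet: Grace -> Quinn). State: watch:Judy, wallet:Quinn, lamp:Carol, ticket:Quinn
Event 7 (give ticket: Quinn -> Carol). State: watch:Judy, wallet:Quinn, lamp:Carol, ticket:Carol
Event 8 (give wallet: Quinn -> Eve). State: watch:Judy, wallet:Eve, lamp:Carol, ticket:Carol
Event 9 (give lamp: Carol -> Eve). State: watch:Judy, wallet:Eve, lamp:Eve, ticket:Carol
Event 10 (give lamp: Eve -> Grace). State: watch:Judy, wallet:Eve, lamp:Grace, ticket:Carol

Final state: watch:Judy, wallet:Eve, lamp:Grace, ticket:Carol
The watch is held by Judy.

Answer: Judy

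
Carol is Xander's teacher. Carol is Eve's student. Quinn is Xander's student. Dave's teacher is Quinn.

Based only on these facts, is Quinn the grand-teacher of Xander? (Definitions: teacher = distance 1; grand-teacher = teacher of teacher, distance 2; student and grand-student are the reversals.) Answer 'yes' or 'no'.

Reconstructing the teacher chain from the given facts:
  Eve -> Carol -> Xander -> Quinn -> Dave
(each arrow means 'teacher of the next')
Positions in the chain (0 = top):
  position of Eve: 0
  position of Carol: 1
  position of Xander: 2
  position of Quinn: 3
  position of Dave: 4

Quinn is at position 3, Xander is at position 2; signed distance (j - i) = -1.
'grand-teacher' requires j - i = 2. Actual distance is -1, so the relation does NOT hold.

Answer: no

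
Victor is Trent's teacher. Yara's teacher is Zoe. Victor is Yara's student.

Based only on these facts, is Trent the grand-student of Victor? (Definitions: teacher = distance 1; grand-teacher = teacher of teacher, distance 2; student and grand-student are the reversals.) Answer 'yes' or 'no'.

Answer: no

Derivation:
Reconstructing the teacher chain from the given facts:
  Zoe -> Yara -> Victor -> Trent
(each arrow means 'teacher of the next')
Positions in the chain (0 = top):
  position of Zoe: 0
  position of Yara: 1
  position of Victor: 2
  position of Trent: 3

Trent is at position 3, Victor is at position 2; signed distance (j - i) = -1.
'grand-student' requires j - i = -2. Actual distance is -1, so the relation does NOT hold.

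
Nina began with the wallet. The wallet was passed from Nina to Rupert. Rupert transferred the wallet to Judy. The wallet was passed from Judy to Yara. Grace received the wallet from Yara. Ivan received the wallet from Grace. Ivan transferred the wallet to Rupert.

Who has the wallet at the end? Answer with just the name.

Tracking the wallet through each event:
Start: Nina has the wallet.
After event 1: Rupert has the wallet.
After event 2: Judy has the wallet.
After event 3: Yara has the wallet.
After event 4: Grace has the wallet.
After event 5: Ivan has the wallet.
After event 6: Rupert has the wallet.

Answer: Rupert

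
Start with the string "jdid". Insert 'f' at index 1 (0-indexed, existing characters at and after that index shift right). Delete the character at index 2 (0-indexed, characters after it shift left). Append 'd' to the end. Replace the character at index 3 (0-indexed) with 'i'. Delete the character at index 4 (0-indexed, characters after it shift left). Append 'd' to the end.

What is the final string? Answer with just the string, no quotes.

Applying each edit step by step:
Start: "jdid"
Op 1 (insert 'f' at idx 1): "jdid" -> "jfdid"
Op 2 (delete idx 2 = 'd'): "jfdid" -> "jfid"
Op 3 (append 'd'): "jfid" -> "jfidd"
Op 4 (replace idx 3: 'd' -> 'i'): "jfidd" -> "jfiid"
Op 5 (delete idx 4 = 'd'): "jfiid" -> "jfii"
Op 6 (append 'd'): "jfii" -> "jfiid"

Answer: jfiid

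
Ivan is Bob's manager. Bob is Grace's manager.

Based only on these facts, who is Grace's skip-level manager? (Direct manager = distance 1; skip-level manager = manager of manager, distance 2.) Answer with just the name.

Answer: Ivan

Derivation:
Reconstructing the manager chain from the given facts:
  Ivan -> Bob -> Grace
(each arrow means 'manager of the next')
Positions in the chain (0 = top):
  position of Ivan: 0
  position of Bob: 1
  position of Grace: 2

Grace is at position 2; the skip-level manager is 2 steps up the chain, i.e. position 0: Ivan.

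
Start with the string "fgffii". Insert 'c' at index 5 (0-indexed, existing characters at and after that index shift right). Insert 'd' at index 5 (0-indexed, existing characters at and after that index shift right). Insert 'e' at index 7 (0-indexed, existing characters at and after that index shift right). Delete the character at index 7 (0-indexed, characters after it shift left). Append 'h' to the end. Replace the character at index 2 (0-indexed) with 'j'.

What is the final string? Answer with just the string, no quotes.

Applying each edit step by step:
Start: "fgffii"
Op 1 (insert 'c' at idx 5): "fgffii" -> "fgffici"
Op 2 (insert 'd' at idx 5): "fgffici" -> "fgffidci"
Op 3 (insert 'e' at idx 7): "fgffidci" -> "fgffidcei"
Op 4 (delete idx 7 = 'e'): "fgffidcei" -> "fgffidci"
Op 5 (append 'h'): "fgffidci" -> "fgffidcih"
Op 6 (replace idx 2: 'f' -> 'j'): "fgffidcih" -> "fgjfidcih"

Answer: fgjfidcih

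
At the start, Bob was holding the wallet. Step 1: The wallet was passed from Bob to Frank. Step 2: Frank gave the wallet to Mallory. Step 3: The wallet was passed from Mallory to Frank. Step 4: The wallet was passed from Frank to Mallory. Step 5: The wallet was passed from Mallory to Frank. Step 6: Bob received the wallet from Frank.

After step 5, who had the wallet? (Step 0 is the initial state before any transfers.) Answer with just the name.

Answer: Frank

Derivation:
Tracking the wallet holder through step 5:
After step 0 (start): Bob
After step 1: Frank
After step 2: Mallory
After step 3: Frank
After step 4: Mallory
After step 5: Frank

At step 5, the holder is Frank.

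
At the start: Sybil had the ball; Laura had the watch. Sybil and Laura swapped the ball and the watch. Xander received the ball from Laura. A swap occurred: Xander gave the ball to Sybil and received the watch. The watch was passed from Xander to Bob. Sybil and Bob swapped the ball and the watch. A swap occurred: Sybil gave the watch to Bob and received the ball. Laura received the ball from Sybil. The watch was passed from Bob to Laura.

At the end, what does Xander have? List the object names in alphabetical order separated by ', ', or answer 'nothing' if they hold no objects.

Tracking all object holders:
Start: ball:Sybil, watch:Laura
Event 1 (swap ball<->watch: now ball:Laura, watch:Sybil). State: ball:Laura, watch:Sybil
Event 2 (give ball: Laura -> Xander). State: ball:Xander, watch:Sybil
Event 3 (swap ball<->watch: now ball:Sybil, watch:Xander). State: ball:Sybil, watch:Xander
Event 4 (give watch: Xander -> Bob). State: ball:Sybil, watch:Bob
Event 5 (swap ball<->watch: now ball:Bob, watch:Sybil). State: ball:Bob, watch:Sybil
Event 6 (swap watch<->ball: now watch:Bob, ball:Sybil). State: ball:Sybil, watch:Bob
Event 7 (give ball: Sybil -> Laura). State: ball:Laura, watch:Bob
Event 8 (give watch: Bob -> Laura). State: ball:Laura, watch:Laura

Final state: ball:Laura, watch:Laura
Xander holds: (nothing).

Answer: nothing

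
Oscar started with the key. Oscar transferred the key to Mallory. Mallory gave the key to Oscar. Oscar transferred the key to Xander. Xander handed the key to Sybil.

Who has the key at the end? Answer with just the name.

Tracking the key through each event:
Start: Oscar has the key.
After event 1: Mallory has the key.
After event 2: Oscar has the key.
After event 3: Xander has the key.
After event 4: Sybil has the key.

Answer: Sybil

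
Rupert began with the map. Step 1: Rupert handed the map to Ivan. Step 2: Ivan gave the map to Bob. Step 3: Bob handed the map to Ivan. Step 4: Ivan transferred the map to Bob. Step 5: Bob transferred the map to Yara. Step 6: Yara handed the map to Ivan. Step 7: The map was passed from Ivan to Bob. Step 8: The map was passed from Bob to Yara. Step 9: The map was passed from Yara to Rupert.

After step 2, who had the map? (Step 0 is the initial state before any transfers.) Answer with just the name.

Answer: Bob

Derivation:
Tracking the map holder through step 2:
After step 0 (start): Rupert
After step 1: Ivan
After step 2: Bob

At step 2, the holder is Bob.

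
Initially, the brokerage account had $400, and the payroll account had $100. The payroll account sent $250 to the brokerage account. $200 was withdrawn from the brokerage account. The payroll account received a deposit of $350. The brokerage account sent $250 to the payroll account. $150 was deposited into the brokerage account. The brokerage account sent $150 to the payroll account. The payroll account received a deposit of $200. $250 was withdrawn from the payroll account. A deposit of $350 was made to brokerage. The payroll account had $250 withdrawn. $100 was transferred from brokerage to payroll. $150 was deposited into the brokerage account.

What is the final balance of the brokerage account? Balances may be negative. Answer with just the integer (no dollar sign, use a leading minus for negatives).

Answer: 600

Derivation:
Tracking account balances step by step:
Start: brokerage=400, payroll=100
Event 1 (transfer 250 payroll -> brokerage): payroll: 100 - 250 = -150, brokerage: 400 + 250 = 650. Balances: brokerage=650, payroll=-150
Event 2 (withdraw 200 from brokerage): brokerage: 650 - 200 = 450. Balances: brokerage=450, payroll=-150
Event 3 (deposit 350 to payroll): payroll: -150 + 350 = 200. Balances: brokerage=450, payroll=200
Event 4 (transfer 250 brokerage -> payroll): brokerage: 450 - 250 = 200, payroll: 200 + 250 = 450. Balances: brokerage=200, payroll=450
Event 5 (deposit 150 to brokerage): brokerage: 200 + 150 = 350. Balances: brokerage=350, payroll=450
Event 6 (transfer 150 brokerage -> payroll): brokerage: 350 - 150 = 200, payroll: 450 + 150 = 600. Balances: brokerage=200, payroll=600
Event 7 (deposit 200 to payroll): payroll: 600 + 200 = 800. Balances: brokerage=200, payroll=800
Event 8 (withdraw 250 from payroll): payroll: 800 - 250 = 550. Balances: brokerage=200, payroll=550
Event 9 (deposit 350 to brokerage): brokerage: 200 + 350 = 550. Balances: brokerage=550, payroll=550
Event 10 (withdraw 250 from payroll): payroll: 550 - 250 = 300. Balances: brokerage=550, payroll=300
Event 11 (transfer 100 brokerage -> payroll): brokerage: 550 - 100 = 450, payroll: 300 + 100 = 400. Balances: brokerage=450, payroll=400
Event 12 (deposit 150 to brokerage): brokerage: 450 + 150 = 600. Balances: brokerage=600, payroll=400

Final balance of brokerage: 600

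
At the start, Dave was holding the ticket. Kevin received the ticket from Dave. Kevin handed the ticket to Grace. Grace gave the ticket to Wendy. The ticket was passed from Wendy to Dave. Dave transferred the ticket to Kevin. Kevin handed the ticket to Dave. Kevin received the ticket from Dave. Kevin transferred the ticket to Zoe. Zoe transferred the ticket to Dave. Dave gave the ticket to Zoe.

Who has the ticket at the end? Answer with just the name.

Answer: Zoe

Derivation:
Tracking the ticket through each event:
Start: Dave has the ticket.
After event 1: Kevin has the ticket.
After event 2: Grace has the ticket.
After event 3: Wendy has the ticket.
After event 4: Dave has the ticket.
After event 5: Kevin has the ticket.
After event 6: Dave has the ticket.
After event 7: Kevin has the ticket.
After event 8: Zoe has the ticket.
After event 9: Dave has the ticket.
After event 10: Zoe has the ticket.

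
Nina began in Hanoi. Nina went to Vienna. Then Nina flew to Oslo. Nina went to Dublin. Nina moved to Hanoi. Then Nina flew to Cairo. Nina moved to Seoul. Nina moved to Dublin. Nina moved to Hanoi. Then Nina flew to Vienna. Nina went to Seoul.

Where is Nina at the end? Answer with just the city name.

Answer: Seoul

Derivation:
Tracking Nina's location:
Start: Nina is in Hanoi.
After move 1: Hanoi -> Vienna. Nina is in Vienna.
After move 2: Vienna -> Oslo. Nina is in Oslo.
After move 3: Oslo -> Dublin. Nina is in Dublin.
After move 4: Dublin -> Hanoi. Nina is in Hanoi.
After move 5: Hanoi -> Cairo. Nina is in Cairo.
After move 6: Cairo -> Seoul. Nina is in Seoul.
After move 7: Seoul -> Dublin. Nina is in Dublin.
After move 8: Dublin -> Hanoi. Nina is in Hanoi.
After move 9: Hanoi -> Vienna. Nina is in Vienna.
After move 10: Vienna -> Seoul. Nina is in Seoul.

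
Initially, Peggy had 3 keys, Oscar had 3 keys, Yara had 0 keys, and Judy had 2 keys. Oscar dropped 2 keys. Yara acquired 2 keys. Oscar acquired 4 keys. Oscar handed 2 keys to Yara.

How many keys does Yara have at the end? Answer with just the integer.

Tracking counts step by step:
Start: Peggy=3, Oscar=3, Yara=0, Judy=2
Event 1 (Oscar -2): Oscar: 3 -> 1. State: Peggy=3, Oscar=1, Yara=0, Judy=2
Event 2 (Yara +2): Yara: 0 -> 2. State: Peggy=3, Oscar=1, Yara=2, Judy=2
Event 3 (Oscar +4): Oscar: 1 -> 5. State: Peggy=3, Oscar=5, Yara=2, Judy=2
Event 4 (Oscar -> Yara, 2): Oscar: 5 -> 3, Yara: 2 -> 4. State: Peggy=3, Oscar=3, Yara=4, Judy=2

Yara's final count: 4

Answer: 4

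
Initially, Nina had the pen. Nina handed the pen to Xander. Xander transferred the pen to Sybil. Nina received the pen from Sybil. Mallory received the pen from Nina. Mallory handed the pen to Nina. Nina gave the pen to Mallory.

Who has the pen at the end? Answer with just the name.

Tracking the pen through each event:
Start: Nina has the pen.
After event 1: Xander has the pen.
After event 2: Sybil has the pen.
After event 3: Nina has the pen.
After event 4: Mallory has the pen.
After event 5: Nina has the pen.
After event 6: Mallory has the pen.

Answer: Mallory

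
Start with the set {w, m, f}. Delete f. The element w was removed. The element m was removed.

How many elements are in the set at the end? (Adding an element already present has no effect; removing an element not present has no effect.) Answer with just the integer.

Tracking the set through each operation:
Start: {f, m, w}
Event 1 (remove f): removed. Set: {m, w}
Event 2 (remove w): removed. Set: {m}
Event 3 (remove m): removed. Set: {}

Final set: {} (size 0)

Answer: 0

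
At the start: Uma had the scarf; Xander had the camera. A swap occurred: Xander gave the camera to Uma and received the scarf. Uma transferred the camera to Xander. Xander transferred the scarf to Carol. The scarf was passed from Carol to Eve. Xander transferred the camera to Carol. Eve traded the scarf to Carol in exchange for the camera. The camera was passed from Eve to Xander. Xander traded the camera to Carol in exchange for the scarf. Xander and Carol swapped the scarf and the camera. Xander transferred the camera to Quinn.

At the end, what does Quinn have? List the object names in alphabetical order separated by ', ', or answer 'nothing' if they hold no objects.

Tracking all object holders:
Start: scarf:Uma, camera:Xander
Event 1 (swap camera<->scarf: now camera:Uma, scarf:Xander). State: scarf:Xander, camera:Uma
Event 2 (give camera: Uma -> Xander). State: scarf:Xander, camera:Xander
Event 3 (give scarf: Xander -> Carol). State: scarf:Carol, camera:Xander
Event 4 (give scarf: Carol -> Eve). State: scarf:Eve, camera:Xander
Event 5 (give camera: Xander -> Carol). State: scarf:Eve, camera:Carol
Event 6 (swap scarf<->camera: now scarf:Carol, camera:Eve). State: scarf:Carol, camera:Eve
Event 7 (give camera: Eve -> Xander). State: scarf:Carol, camera:Xander
Event 8 (swap camera<->scarf: now camera:Carol, scarf:Xander). State: scarf:Xander, camera:Carol
Event 9 (swap scarf<->camera: now scarf:Carol, camera:Xander). State: scarf:Carol, camera:Xander
Event 10 (give camera: Xander -> Quinn). State: scarf:Carol, camera:Quinn

Final state: scarf:Carol, camera:Quinn
Quinn holds: camera.

Answer: camera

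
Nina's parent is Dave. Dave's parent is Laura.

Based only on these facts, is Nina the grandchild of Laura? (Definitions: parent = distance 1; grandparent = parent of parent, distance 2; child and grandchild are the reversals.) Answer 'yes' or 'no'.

Reconstructing the parent chain from the given facts:
  Laura -> Dave -> Nina
(each arrow means 'parent of the next')
Positions in the chain (0 = top):
  position of Laura: 0
  position of Dave: 1
  position of Nina: 2

Nina is at position 2, Laura is at position 0; signed distance (j - i) = -2.
'grandchild' requires j - i = -2. Actual distance is -2, so the relation HOLDS.

Answer: yes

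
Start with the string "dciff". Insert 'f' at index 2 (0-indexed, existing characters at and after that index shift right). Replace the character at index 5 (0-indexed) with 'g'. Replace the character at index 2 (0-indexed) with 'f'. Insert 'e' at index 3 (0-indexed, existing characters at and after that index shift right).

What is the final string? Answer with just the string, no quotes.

Applying each edit step by step:
Start: "dciff"
Op 1 (insert 'f' at idx 2): "dciff" -> "dcfiff"
Op 2 (replace idx 5: 'f' -> 'g'): "dcfiff" -> "dcfifg"
Op 3 (replace idx 2: 'f' -> 'f'): "dcfifg" -> "dcfifg"
Op 4 (insert 'e' at idx 3): "dcfifg" -> "dcfeifg"

Answer: dcfeifg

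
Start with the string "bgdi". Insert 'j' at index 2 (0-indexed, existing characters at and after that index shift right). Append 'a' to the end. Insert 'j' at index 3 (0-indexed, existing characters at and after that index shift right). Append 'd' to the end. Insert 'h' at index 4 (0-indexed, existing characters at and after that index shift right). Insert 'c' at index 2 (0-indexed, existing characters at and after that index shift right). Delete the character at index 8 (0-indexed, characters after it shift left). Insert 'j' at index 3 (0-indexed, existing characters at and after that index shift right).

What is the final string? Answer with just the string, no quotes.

Answer: bgcjjjhdid

Derivation:
Applying each edit step by step:
Start: "bgdi"
Op 1 (insert 'j' at idx 2): "bgdi" -> "bgjdi"
Op 2 (append 'a'): "bgjdi" -> "bgjdia"
Op 3 (insert 'j' at idx 3): "bgjdia" -> "bgjjdia"
Op 4 (append 'd'): "bgjjdia" -> "bgjjdiad"
Op 5 (insert 'h' at idx 4): "bgjjdiad" -> "bgjjhdiad"
Op 6 (insert 'c' at idx 2): "bgjjhdiad" -> "bgcjjhdiad"
Op 7 (delete idx 8 = 'a'): "bgcjjhdiad" -> "bgcjjhdid"
Op 8 (insert 'j' at idx 3): "bgcjjhdid" -> "bgcjjjhdid"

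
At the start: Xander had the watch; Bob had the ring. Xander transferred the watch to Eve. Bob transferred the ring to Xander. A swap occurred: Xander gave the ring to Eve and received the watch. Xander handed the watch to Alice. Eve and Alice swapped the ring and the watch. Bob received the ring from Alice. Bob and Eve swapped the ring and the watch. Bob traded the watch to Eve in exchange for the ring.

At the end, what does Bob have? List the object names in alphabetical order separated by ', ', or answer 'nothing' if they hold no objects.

Answer: ring

Derivation:
Tracking all object holders:
Start: watch:Xander, ring:Bob
Event 1 (give watch: Xander -> Eve). State: watch:Eve, ring:Bob
Event 2 (give ring: Bob -> Xander). State: watch:Eve, ring:Xander
Event 3 (swap ring<->watch: now ring:Eve, watch:Xander). State: watch:Xander, ring:Eve
Event 4 (give watch: Xander -> Alice). State: watch:Alice, ring:Eve
Event 5 (swap ring<->watch: now ring:Alice, watch:Eve). State: watch:Eve, ring:Alice
Event 6 (give ring: Alice -> Bob). State: watch:Eve, ring:Bob
Event 7 (swap ring<->watch: now ring:Eve, watch:Bob). State: watch:Bob, ring:Eve
Event 8 (swap watch<->ring: now watch:Eve, ring:Bob). State: watch:Eve, ring:Bob

Final state: watch:Eve, ring:Bob
Bob holds: ring.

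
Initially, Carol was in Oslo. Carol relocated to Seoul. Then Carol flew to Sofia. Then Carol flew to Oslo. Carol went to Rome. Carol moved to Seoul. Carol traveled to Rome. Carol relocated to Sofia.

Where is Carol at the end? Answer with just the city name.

Answer: Sofia

Derivation:
Tracking Carol's location:
Start: Carol is in Oslo.
After move 1: Oslo -> Seoul. Carol is in Seoul.
After move 2: Seoul -> Sofia. Carol is in Sofia.
After move 3: Sofia -> Oslo. Carol is in Oslo.
After move 4: Oslo -> Rome. Carol is in Rome.
After move 5: Rome -> Seoul. Carol is in Seoul.
After move 6: Seoul -> Rome. Carol is in Rome.
After move 7: Rome -> Sofia. Carol is in Sofia.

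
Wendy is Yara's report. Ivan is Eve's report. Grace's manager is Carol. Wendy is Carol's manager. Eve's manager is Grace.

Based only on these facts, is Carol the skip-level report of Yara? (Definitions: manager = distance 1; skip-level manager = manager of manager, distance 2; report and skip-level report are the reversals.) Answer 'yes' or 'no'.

Answer: yes

Derivation:
Reconstructing the manager chain from the given facts:
  Yara -> Wendy -> Carol -> Grace -> Eve -> Ivan
(each arrow means 'manager of the next')
Positions in the chain (0 = top):
  position of Yara: 0
  position of Wendy: 1
  position of Carol: 2
  position of Grace: 3
  position of Eve: 4
  position of Ivan: 5

Carol is at position 2, Yara is at position 0; signed distance (j - i) = -2.
'skip-level report' requires j - i = -2. Actual distance is -2, so the relation HOLDS.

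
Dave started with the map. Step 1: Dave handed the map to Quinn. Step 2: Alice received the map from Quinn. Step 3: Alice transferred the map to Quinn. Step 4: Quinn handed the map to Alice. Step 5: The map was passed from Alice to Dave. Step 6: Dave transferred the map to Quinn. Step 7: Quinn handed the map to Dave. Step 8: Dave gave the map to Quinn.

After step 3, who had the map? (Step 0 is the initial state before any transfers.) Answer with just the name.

Answer: Quinn

Derivation:
Tracking the map holder through step 3:
After step 0 (start): Dave
After step 1: Quinn
After step 2: Alice
After step 3: Quinn

At step 3, the holder is Quinn.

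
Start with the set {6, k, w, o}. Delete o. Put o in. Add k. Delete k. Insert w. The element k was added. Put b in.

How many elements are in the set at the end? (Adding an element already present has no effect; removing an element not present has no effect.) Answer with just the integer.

Tracking the set through each operation:
Start: {6, k, o, w}
Event 1 (remove o): removed. Set: {6, k, w}
Event 2 (add o): added. Set: {6, k, o, w}
Event 3 (add k): already present, no change. Set: {6, k, o, w}
Event 4 (remove k): removed. Set: {6, o, w}
Event 5 (add w): already present, no change. Set: {6, o, w}
Event 6 (add k): added. Set: {6, k, o, w}
Event 7 (add b): added. Set: {6, b, k, o, w}

Final set: {6, b, k, o, w} (size 5)

Answer: 5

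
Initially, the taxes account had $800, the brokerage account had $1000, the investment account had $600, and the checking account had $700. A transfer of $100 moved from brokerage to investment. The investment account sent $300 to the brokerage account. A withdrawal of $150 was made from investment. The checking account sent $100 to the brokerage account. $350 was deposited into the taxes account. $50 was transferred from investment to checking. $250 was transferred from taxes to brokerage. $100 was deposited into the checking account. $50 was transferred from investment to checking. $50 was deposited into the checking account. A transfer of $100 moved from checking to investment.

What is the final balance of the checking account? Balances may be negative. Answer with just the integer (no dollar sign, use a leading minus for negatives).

Answer: 750

Derivation:
Tracking account balances step by step:
Start: taxes=800, brokerage=1000, investment=600, checking=700
Event 1 (transfer 100 brokerage -> investment): brokerage: 1000 - 100 = 900, investment: 600 + 100 = 700. Balances: taxes=800, brokerage=900, investment=700, checking=700
Event 2 (transfer 300 investment -> brokerage): investment: 700 - 300 = 400, brokerage: 900 + 300 = 1200. Balances: taxes=800, brokerage=1200, investment=400, checking=700
Event 3 (withdraw 150 from investment): investment: 400 - 150 = 250. Balances: taxes=800, brokerage=1200, investment=250, checking=700
Event 4 (transfer 100 checking -> brokerage): checking: 700 - 100 = 600, brokerage: 1200 + 100 = 1300. Balances: taxes=800, brokerage=1300, investment=250, checking=600
Event 5 (deposit 350 to taxes): taxes: 800 + 350 = 1150. Balances: taxes=1150, brokerage=1300, investment=250, checking=600
Event 6 (transfer 50 investment -> checking): investment: 250 - 50 = 200, checking: 600 + 50 = 650. Balances: taxes=1150, brokerage=1300, investment=200, checking=650
Event 7 (transfer 250 taxes -> brokerage): taxes: 1150 - 250 = 900, brokerage: 1300 + 250 = 1550. Balances: taxes=900, brokerage=1550, investment=200, checking=650
Event 8 (deposit 100 to checking): checking: 650 + 100 = 750. Balances: taxes=900, brokerage=1550, investment=200, checking=750
Event 9 (transfer 50 investment -> checking): investment: 200 - 50 = 150, checking: 750 + 50 = 800. Balances: taxes=900, brokerage=1550, investment=150, checking=800
Event 10 (deposit 50 to checking): checking: 800 + 50 = 850. Balances: taxes=900, brokerage=1550, investment=150, checking=850
Event 11 (transfer 100 checking -> investment): checking: 850 - 100 = 750, investment: 150 + 100 = 250. Balances: taxes=900, brokerage=1550, investment=250, checking=750

Final balance of checking: 750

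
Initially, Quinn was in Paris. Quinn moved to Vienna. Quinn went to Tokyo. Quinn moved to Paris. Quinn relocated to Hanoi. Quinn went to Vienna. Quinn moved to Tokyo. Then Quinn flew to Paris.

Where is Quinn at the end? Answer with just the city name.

Tracking Quinn's location:
Start: Quinn is in Paris.
After move 1: Paris -> Vienna. Quinn is in Vienna.
After move 2: Vienna -> Tokyo. Quinn is in Tokyo.
After move 3: Tokyo -> Paris. Quinn is in Paris.
After move 4: Paris -> Hanoi. Quinn is in Hanoi.
After move 5: Hanoi -> Vienna. Quinn is in Vienna.
After move 6: Vienna -> Tokyo. Quinn is in Tokyo.
After move 7: Tokyo -> Paris. Quinn is in Paris.

Answer: Paris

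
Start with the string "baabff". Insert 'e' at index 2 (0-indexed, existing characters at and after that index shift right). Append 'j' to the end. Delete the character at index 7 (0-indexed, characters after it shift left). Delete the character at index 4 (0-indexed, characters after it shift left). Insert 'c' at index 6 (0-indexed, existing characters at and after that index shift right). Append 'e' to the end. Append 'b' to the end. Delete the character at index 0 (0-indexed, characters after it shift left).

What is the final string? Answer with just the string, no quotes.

Answer: aeaffceb

Derivation:
Applying each edit step by step:
Start: "baabff"
Op 1 (insert 'e' at idx 2): "baabff" -> "baeabff"
Op 2 (append 'j'): "baeabff" -> "baeabffj"
Op 3 (delete idx 7 = 'j'): "baeabffj" -> "baeabff"
Op 4 (delete idx 4 = 'b'): "baeabff" -> "baeaff"
Op 5 (insert 'c' at idx 6): "baeaff" -> "baeaffc"
Op 6 (append 'e'): "baeaffc" -> "baeaffce"
Op 7 (append 'b'): "baeaffce" -> "baeaffceb"
Op 8 (delete idx 0 = 'b'): "baeaffceb" -> "aeaffceb"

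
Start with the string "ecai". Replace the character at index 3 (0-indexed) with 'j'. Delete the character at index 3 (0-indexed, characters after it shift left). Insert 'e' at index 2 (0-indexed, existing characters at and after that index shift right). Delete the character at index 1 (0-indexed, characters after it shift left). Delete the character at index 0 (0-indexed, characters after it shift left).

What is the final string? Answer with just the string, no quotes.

Answer: ea

Derivation:
Applying each edit step by step:
Start: "ecai"
Op 1 (replace idx 3: 'i' -> 'j'): "ecai" -> "ecaj"
Op 2 (delete idx 3 = 'j'): "ecaj" -> "eca"
Op 3 (insert 'e' at idx 2): "eca" -> "ecea"
Op 4 (delete idx 1 = 'c'): "ecea" -> "eea"
Op 5 (delete idx 0 = 'e'): "eea" -> "ea"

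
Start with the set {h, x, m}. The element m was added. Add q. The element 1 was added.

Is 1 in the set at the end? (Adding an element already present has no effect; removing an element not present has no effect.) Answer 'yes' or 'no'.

Answer: yes

Derivation:
Tracking the set through each operation:
Start: {h, m, x}
Event 1 (add m): already present, no change. Set: {h, m, x}
Event 2 (add q): added. Set: {h, m, q, x}
Event 3 (add 1): added. Set: {1, h, m, q, x}

Final set: {1, h, m, q, x} (size 5)
1 is in the final set.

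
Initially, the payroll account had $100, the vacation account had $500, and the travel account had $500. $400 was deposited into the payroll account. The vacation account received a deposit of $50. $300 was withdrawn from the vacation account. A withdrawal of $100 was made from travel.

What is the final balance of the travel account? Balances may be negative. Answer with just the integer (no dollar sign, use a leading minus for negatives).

Tracking account balances step by step:
Start: payroll=100, vacation=500, travel=500
Event 1 (deposit 400 to payroll): payroll: 100 + 400 = 500. Balances: payroll=500, vacation=500, travel=500
Event 2 (deposit 50 to vacation): vacation: 500 + 50 = 550. Balances: payroll=500, vacation=550, travel=500
Event 3 (withdraw 300 from vacation): vacation: 550 - 300 = 250. Balances: payroll=500, vacation=250, travel=500
Event 4 (withdraw 100 from travel): travel: 500 - 100 = 400. Balances: payroll=500, vacation=250, travel=400

Final balance of travel: 400

Answer: 400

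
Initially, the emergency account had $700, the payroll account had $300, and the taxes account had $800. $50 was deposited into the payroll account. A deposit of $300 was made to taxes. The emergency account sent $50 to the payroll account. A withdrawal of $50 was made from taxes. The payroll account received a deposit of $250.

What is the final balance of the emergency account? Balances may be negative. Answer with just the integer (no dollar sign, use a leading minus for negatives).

Tracking account balances step by step:
Start: emergency=700, payroll=300, taxes=800
Event 1 (deposit 50 to payroll): payroll: 300 + 50 = 350. Balances: emergency=700, payroll=350, taxes=800
Event 2 (deposit 300 to taxes): taxes: 800 + 300 = 1100. Balances: emergency=700, payroll=350, taxes=1100
Event 3 (transfer 50 emergency -> payroll): emergency: 700 - 50 = 650, payroll: 350 + 50 = 400. Balances: emergency=650, payroll=400, taxes=1100
Event 4 (withdraw 50 from taxes): taxes: 1100 - 50 = 1050. Balances: emergency=650, payroll=400, taxes=1050
Event 5 (deposit 250 to payroll): payroll: 400 + 250 = 650. Balances: emergency=650, payroll=650, taxes=1050

Final balance of emergency: 650

Answer: 650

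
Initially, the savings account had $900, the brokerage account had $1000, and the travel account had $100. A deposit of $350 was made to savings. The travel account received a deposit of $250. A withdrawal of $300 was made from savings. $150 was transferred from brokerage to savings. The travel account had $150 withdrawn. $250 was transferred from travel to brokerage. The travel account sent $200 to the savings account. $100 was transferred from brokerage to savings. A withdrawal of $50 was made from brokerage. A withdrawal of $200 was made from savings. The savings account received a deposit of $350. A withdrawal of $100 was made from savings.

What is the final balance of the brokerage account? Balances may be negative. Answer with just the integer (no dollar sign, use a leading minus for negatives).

Tracking account balances step by step:
Start: savings=900, brokerage=1000, travel=100
Event 1 (deposit 350 to savings): savings: 900 + 350 = 1250. Balances: savings=1250, brokerage=1000, travel=100
Event 2 (deposit 250 to travel): travel: 100 + 250 = 350. Balances: savings=1250, brokerage=1000, travel=350
Event 3 (withdraw 300 from savings): savings: 1250 - 300 = 950. Balances: savings=950, brokerage=1000, travel=350
Event 4 (transfer 150 brokerage -> savings): brokerage: 1000 - 150 = 850, savings: 950 + 150 = 1100. Balances: savings=1100, brokerage=850, travel=350
Event 5 (withdraw 150 from travel): travel: 350 - 150 = 200. Balances: savings=1100, brokerage=850, travel=200
Event 6 (transfer 250 travel -> brokerage): travel: 200 - 250 = -50, brokerage: 850 + 250 = 1100. Balances: savings=1100, brokerage=1100, travel=-50
Event 7 (transfer 200 travel -> savings): travel: -50 - 200 = -250, savings: 1100 + 200 = 1300. Balances: savings=1300, brokerage=1100, travel=-250
Event 8 (transfer 100 brokerage -> savings): brokerage: 1100 - 100 = 1000, savings: 1300 + 100 = 1400. Balances: savings=1400, brokerage=1000, travel=-250
Event 9 (withdraw 50 from brokerage): brokerage: 1000 - 50 = 950. Balances: savings=1400, brokerage=950, travel=-250
Event 10 (withdraw 200 from savings): savings: 1400 - 200 = 1200. Balances: savings=1200, brokerage=950, travel=-250
Event 11 (deposit 350 to savings): savings: 1200 + 350 = 1550. Balances: savings=1550, brokerage=950, travel=-250
Event 12 (withdraw 100 from savings): savings: 1550 - 100 = 1450. Balances: savings=1450, brokerage=950, travel=-250

Final balance of brokerage: 950

Answer: 950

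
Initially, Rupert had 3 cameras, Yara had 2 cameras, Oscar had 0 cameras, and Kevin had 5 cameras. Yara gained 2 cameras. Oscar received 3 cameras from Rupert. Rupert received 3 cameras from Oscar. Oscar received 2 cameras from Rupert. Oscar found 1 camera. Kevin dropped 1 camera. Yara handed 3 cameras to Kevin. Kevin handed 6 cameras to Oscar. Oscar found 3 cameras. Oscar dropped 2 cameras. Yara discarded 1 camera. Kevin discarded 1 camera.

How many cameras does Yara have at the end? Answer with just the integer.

Answer: 0

Derivation:
Tracking counts step by step:
Start: Rupert=3, Yara=2, Oscar=0, Kevin=5
Event 1 (Yara +2): Yara: 2 -> 4. State: Rupert=3, Yara=4, Oscar=0, Kevin=5
Event 2 (Rupert -> Oscar, 3): Rupert: 3 -> 0, Oscar: 0 -> 3. State: Rupert=0, Yara=4, Oscar=3, Kevin=5
Event 3 (Oscar -> Rupert, 3): Oscar: 3 -> 0, Rupert: 0 -> 3. State: Rupert=3, Yara=4, Oscar=0, Kevin=5
Event 4 (Rupert -> Oscar, 2): Rupert: 3 -> 1, Oscar: 0 -> 2. State: Rupert=1, Yara=4, Oscar=2, Kevin=5
Event 5 (Oscar +1): Oscar: 2 -> 3. State: Rupert=1, Yara=4, Oscar=3, Kevin=5
Event 6 (Kevin -1): Kevin: 5 -> 4. State: Rupert=1, Yara=4, Oscar=3, Kevin=4
Event 7 (Yara -> Kevin, 3): Yara: 4 -> 1, Kevin: 4 -> 7. State: Rupert=1, Yara=1, Oscar=3, Kevin=7
Event 8 (Kevin -> Oscar, 6): Kevin: 7 -> 1, Oscar: 3 -> 9. State: Rupert=1, Yara=1, Oscar=9, Kevin=1
Event 9 (Oscar +3): Oscar: 9 -> 12. State: Rupert=1, Yara=1, Oscar=12, Kevin=1
Event 10 (Oscar -2): Oscar: 12 -> 10. State: Rupert=1, Yara=1, Oscar=10, Kevin=1
Event 11 (Yara -1): Yara: 1 -> 0. State: Rupert=1, Yara=0, Oscar=10, Kevin=1
Event 12 (Kevin -1): Kevin: 1 -> 0. State: Rupert=1, Yara=0, Oscar=10, Kevin=0

Yara's final count: 0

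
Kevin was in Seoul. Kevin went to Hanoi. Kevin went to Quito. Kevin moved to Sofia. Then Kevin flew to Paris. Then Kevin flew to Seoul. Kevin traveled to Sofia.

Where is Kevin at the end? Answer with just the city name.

Tracking Kevin's location:
Start: Kevin is in Seoul.
After move 1: Seoul -> Hanoi. Kevin is in Hanoi.
After move 2: Hanoi -> Quito. Kevin is in Quito.
After move 3: Quito -> Sofia. Kevin is in Sofia.
After move 4: Sofia -> Paris. Kevin is in Paris.
After move 5: Paris -> Seoul. Kevin is in Seoul.
After move 6: Seoul -> Sofia. Kevin is in Sofia.

Answer: Sofia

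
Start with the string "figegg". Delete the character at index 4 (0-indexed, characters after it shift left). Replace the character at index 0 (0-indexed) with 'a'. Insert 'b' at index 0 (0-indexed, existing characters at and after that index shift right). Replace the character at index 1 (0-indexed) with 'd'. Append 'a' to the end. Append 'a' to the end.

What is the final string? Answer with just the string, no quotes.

Applying each edit step by step:
Start: "figegg"
Op 1 (delete idx 4 = 'g'): "figegg" -> "figeg"
Op 2 (replace idx 0: 'f' -> 'a'): "figeg" -> "aigeg"
Op 3 (insert 'b' at idx 0): "aigeg" -> "baigeg"
Op 4 (replace idx 1: 'a' -> 'd'): "baigeg" -> "bdigeg"
Op 5 (append 'a'): "bdigeg" -> "bdigega"
Op 6 (append 'a'): "bdigega" -> "bdigegaa"

Answer: bdigegaa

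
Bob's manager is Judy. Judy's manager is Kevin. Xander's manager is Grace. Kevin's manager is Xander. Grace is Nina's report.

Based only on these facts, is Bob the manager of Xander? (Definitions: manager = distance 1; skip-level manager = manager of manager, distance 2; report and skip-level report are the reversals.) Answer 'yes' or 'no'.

Reconstructing the manager chain from the given facts:
  Nina -> Grace -> Xander -> Kevin -> Judy -> Bob
(each arrow means 'manager of the next')
Positions in the chain (0 = top):
  position of Nina: 0
  position of Grace: 1
  position of Xander: 2
  position of Kevin: 3
  position of Judy: 4
  position of Bob: 5

Bob is at position 5, Xander is at position 2; signed distance (j - i) = -3.
'manager' requires j - i = 1. Actual distance is -3, so the relation does NOT hold.

Answer: no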